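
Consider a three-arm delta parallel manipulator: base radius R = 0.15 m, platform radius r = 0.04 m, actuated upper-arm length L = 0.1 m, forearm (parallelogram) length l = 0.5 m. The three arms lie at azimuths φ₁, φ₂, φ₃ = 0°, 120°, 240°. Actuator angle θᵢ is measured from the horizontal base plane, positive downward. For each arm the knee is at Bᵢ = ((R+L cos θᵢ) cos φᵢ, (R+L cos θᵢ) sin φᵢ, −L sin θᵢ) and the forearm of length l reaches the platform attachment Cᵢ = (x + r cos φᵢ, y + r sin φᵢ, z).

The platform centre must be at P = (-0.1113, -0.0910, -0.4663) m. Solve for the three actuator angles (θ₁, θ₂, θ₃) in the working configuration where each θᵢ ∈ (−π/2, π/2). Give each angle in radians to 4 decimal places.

φ1=0.0° → target in arm frame (-0.1113, -0.0910)
  A=0.2213, B=-0.4663, C=(l²−L²−A²−y'²−z²)/(2L)=-0.1735
  √(A²+B²)=0.5161;  θ1 = -1.1277+1.9135 ≈ 0.7858
rotate P by −φ2: (-0.0232, 0.1419, -0.4663)
  A cos θ + B sin θ = C:  0.1332·cos θ + -0.4663·sin θ = -0.0765
  γ=atan2(-0.4663,0.1332)=-1.2926;  ψ=arccos(-0.1577)=1.7292;  θ2=γ+ψ≈0.4366
arm 3 (φ=240.0°): x'=0.1345, y'=-0.0509
  A=-0.0245, B=-0.4663, C=(l²−L²−A²−y'²−z²)/(2L)=0.0969
  γ=atan2(-0.4663,-0.0245)=-1.6232;  ψ=arccos(0.2075)=1.3618;  θ3=γ+ψ≈-0.2614

θ₁ = 0.7858, θ₂ = 0.4366, θ₃ = -0.2614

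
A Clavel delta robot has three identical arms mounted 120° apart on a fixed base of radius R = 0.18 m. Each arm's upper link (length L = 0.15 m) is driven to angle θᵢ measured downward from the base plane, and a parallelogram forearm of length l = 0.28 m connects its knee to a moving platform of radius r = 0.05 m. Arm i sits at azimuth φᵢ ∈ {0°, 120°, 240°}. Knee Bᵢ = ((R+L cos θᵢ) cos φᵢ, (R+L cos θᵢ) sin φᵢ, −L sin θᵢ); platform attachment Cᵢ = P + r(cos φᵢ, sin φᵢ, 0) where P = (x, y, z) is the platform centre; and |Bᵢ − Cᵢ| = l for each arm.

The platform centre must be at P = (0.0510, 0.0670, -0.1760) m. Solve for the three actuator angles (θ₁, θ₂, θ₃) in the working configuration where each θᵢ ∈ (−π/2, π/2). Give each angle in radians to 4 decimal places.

θ₁ = 0.1741, θ₂ = 0.3496, θ₃ = 1.1345

rotate P by −φ1: (0.0510, 0.0670, -0.1760)
  A cos θ + B sin θ = C:  0.0790·cos θ + -0.1760·sin θ = 0.0473
  √(A²+B²)=0.1929;  θ1 = -1.1489+1.3230 ≈ 0.1741
rotate P by −φ2: (0.0325, -0.0777, -0.1760)
  A cos θ + B sin θ = C:  0.0975·cos θ + -0.1760·sin θ = 0.0313
  √(A²+B²)=0.2012;  θ2 = -1.0650+1.4146 ≈ 0.3496
φ3=240.0° → target in arm frame (-0.0835, 0.0107)
  A cos θ + B sin θ = C:  0.2135·cos θ + -0.1760·sin θ = -0.0693
  γ=atan2(-0.1760,0.2135)=-0.6894;  ψ=arccos(-0.2503)=1.8238;  θ3=γ+ψ≈1.1345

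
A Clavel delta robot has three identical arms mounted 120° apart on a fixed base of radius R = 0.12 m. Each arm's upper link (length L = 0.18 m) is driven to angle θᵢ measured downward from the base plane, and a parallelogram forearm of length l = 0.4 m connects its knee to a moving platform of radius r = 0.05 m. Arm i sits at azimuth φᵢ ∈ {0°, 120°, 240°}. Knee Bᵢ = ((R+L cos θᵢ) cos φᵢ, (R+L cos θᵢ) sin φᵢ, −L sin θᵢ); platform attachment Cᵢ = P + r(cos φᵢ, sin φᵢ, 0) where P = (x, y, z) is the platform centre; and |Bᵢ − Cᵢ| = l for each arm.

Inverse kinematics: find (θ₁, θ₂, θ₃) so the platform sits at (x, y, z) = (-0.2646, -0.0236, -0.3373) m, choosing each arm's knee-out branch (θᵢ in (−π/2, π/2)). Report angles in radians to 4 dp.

θ₁ = 1.3964, θ₂ = 0.2618, θ₃ = 0.0873

φ1=0.0° → target in arm frame (-0.2646, -0.0236)
  A cos θ + B sin θ = C:  0.3346·cos θ + -0.3373·sin θ = -0.2741
  θ1 = atan2(B,A) + arccos(C/0.4751) = 1.3964
φ2=120.0° → target in arm frame (0.1119, 0.2410)
  e−x'=-0.0419;  (l²−L²−(e−x')²−y'²−z²)/2L = -0.1277
  √(A²+B²)=0.3399;  θ2 = -1.6943+1.9560 ≈ 0.2618
φ3=240.0° → target in arm frame (0.1527, -0.2174)
  A=-0.0827, B=-0.3373, C=(l²−L²−A²−y'²−z²)/(2L)=-0.1118
  θ3 = atan2(B,A) + arccos(C/0.3473) = 0.0873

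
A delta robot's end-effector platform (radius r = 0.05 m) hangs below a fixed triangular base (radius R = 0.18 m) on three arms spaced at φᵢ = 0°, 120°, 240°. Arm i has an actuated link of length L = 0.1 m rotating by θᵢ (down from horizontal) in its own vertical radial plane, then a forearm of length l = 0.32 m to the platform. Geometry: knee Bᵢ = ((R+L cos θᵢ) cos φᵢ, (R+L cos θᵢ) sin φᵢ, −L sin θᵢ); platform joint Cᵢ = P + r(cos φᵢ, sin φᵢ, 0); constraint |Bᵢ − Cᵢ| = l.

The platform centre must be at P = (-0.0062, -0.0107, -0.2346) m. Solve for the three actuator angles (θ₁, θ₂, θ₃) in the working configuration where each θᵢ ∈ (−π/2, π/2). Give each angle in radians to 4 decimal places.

θ₁ = 0.1742, θ₂ = 0.1739, θ₃ = 0.0000

rotate P by −φ1: (-0.0062, -0.0107, -0.2346)
  e−x'=0.1362;  (l²−L²−(e−x')²−y'²−z²)/2L = 0.0935
  γ=atan2(-0.2346,0.1362)=-1.0448;  ψ=arccos(0.3446)=1.2189;  θ1=γ+ψ≈0.1742
arm 2 (φ=120.0°): x'=-0.0062, y'=0.0107
  A cos θ + B sin θ = C:  0.1362·cos θ + -0.2346·sin θ = 0.0935
  θ2 = atan2(B,A) + arccos(C/0.2713) = 0.1739
rotate P by −φ3: (0.0124, 0.0000, -0.2346)
  A=0.1176, B=-0.2346, C=(l²−L²−A²−y'²−z²)/(2L)=0.1176
  θ3 = atan2(B,A) + arccos(C/0.2624) = 0.0000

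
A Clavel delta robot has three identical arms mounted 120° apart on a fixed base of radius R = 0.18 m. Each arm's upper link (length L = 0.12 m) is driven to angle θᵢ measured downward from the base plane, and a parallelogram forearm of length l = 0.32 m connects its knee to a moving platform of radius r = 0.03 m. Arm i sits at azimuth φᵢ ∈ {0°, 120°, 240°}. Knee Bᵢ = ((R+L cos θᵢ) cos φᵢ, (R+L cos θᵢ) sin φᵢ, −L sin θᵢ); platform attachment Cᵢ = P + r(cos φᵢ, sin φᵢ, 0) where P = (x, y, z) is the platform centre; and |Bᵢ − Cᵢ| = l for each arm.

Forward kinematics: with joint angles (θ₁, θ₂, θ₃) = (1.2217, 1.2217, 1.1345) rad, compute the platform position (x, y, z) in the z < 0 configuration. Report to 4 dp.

(-0.0049, -0.0085, -0.3656)

arm 1 at φ=0.0°: ρ1 = 0.1910;  O1 = (0.1910, 0.0000, -0.1128)
φ2=120.0°: virtual centre (-0.0955, 0.1655, -0.1128), radius l
φ3=240.0°: virtual centre (-0.1004, -0.1738, -0.1088), radius l
|O₂|²−|O₁|² = 0.0000;  |O₃|²−|O₁|² = 0.0029
linear system: -0.5731x+0.3309y = 0.0000−0.0000z; -0.5828x+-0.3476y = 0.0029−0.0080z
det = 0.3921;  x = -0.0024+0.0068z,  y = -0.0042+0.0117z
sphere 1 gives Az²+Bz+C=0 with A=1.0002, B=0.2228, C=-0.0522;  B²−4AC=0.2586;  roots -0.3656, 0.1428;  negative root z = -0.3656
x = -0.0049, y = -0.0085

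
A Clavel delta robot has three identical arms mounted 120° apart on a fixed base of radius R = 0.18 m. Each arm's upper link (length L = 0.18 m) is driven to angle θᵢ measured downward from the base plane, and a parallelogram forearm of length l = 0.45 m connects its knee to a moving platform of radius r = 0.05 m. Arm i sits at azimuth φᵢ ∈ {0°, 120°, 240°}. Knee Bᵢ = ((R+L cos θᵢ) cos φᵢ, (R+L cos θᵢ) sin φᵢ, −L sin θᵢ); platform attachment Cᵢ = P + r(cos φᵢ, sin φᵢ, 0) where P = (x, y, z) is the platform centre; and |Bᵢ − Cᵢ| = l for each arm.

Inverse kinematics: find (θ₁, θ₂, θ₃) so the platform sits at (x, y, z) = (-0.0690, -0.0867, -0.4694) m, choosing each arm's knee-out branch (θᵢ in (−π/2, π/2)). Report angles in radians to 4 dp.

θ₁ = 0.9601, θ₂ = 0.8726, θ₃ = 0.3493

arm 1 (φ=0.0°): x'=-0.0690, y'=-0.0867
  e−x'=0.1990;  (l²−L²−(e−x')²−y'²−z²)/2L = -0.2704
  √(A²+B²)=0.5098;  θ1 = -1.1698+2.1299 ≈ 0.9601
φ2=120.0° → target in arm frame (-0.0406, 0.1031)
  A=0.1706, B=-0.4694, C=(l²−L²−A²−y'²−z²)/(2L)=-0.2499
  θ2 = atan2(B,A) + arccos(C/0.4994) = 0.8726
arm 3 (φ=240.0°): x'=0.1096, y'=-0.0164
  A=0.0204, B=-0.4694, C=(l²−L²−A²−y'²−z²)/(2L)=-0.1415
  γ=atan2(-0.4694,0.0204)=-1.5273;  ψ=arccos(-0.3011)=1.8766;  θ3=γ+ψ≈0.3493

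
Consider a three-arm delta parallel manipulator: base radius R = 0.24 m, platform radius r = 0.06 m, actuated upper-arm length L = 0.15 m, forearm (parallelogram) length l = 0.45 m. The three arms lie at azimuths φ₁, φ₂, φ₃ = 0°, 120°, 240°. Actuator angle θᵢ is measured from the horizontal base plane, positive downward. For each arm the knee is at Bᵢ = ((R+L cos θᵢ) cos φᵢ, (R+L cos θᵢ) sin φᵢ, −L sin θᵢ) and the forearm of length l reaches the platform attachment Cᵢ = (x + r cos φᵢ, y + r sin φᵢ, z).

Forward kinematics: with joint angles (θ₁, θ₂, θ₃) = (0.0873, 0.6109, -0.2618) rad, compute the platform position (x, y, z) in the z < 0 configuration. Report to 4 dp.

S1 = (0.3294·cos0.0°, 0.3294·sin0.0°, -0.0131) = (0.3294, 0.0000, -0.0131)
S2 = (0.3029·cos120.0°, 0.3029·sin120.0°, -0.0860) = (-0.1514, 0.2623, -0.0860)
arm 3 at φ=240.0°: e+L cos θ3 = 0.3249;  S3 = (-0.1624, -0.2814, 0.0388)
eliminate P² terms by subtracting sphere 1 from 2 and 3
plane₁₂: -0.9617x+0.5246y+-0.1459z = -0.0096
det = 1.0572;  x = 0.0059+-0.0262z,  y = -0.0074+0.2302z
sphere 1 gives Az²+Bz+C=0 with A=1.0537, B=0.0397, C=-0.0976;  B²−4AC=0.4129;  roots -0.3238, 0.2861;  negative root z = -0.3238
x = 0.0144, y = -0.0819

(0.0144, -0.0819, -0.3238)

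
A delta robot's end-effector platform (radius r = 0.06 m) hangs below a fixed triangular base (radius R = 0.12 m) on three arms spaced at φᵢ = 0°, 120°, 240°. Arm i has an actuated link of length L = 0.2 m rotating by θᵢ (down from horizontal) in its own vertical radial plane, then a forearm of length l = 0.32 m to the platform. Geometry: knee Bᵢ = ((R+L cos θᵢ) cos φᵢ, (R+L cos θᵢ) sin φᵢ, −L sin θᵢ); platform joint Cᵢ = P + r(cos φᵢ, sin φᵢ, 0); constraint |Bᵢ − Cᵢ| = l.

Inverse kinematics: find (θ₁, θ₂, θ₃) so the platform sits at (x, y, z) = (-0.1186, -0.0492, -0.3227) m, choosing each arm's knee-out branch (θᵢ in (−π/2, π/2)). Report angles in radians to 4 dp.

rotate P by −φ1: (-0.1186, -0.0492, -0.3227)
  e−x'=0.1786;  (l²−L²−(e−x')²−y'²−z²)/2L = -0.1901
  √(A²+B²)=0.3688;  θ1 = -1.0653+2.1124 ≈ 1.0471
φ2=120.0° → target in arm frame (0.0167, 0.1273)
  A cos θ + B sin θ = C:  0.0433·cos θ + -0.3227·sin θ = -0.1495
  θ2 = atan2(B,A) + arccos(C/0.3256) = 0.6106
arm 3 (φ=240.0°): x'=0.1019, y'=-0.0781
  e−x'=-0.0419;  (l²−L²−(e−x')²−y'²−z²)/2L = -0.1240
  √(A²+B²)=0.3254;  θ3 = -1.6999+1.9617 ≈ 0.2617

θ₁ = 1.0471, θ₂ = 0.6106, θ₃ = 0.2617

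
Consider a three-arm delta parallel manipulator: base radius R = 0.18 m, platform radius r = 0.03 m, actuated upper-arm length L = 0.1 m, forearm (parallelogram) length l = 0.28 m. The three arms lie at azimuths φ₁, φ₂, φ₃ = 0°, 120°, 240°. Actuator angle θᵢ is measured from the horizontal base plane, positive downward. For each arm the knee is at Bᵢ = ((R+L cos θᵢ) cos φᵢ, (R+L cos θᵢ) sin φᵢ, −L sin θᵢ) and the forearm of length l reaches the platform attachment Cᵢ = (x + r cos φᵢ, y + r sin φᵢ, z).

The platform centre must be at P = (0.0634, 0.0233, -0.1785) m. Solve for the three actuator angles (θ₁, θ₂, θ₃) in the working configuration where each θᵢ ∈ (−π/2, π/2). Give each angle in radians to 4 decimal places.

φ1=0.0° → target in arm frame (0.0634, 0.0233)
  e−x'=0.0866;  (l²−L²−(e−x')²−y'²−z²)/2L = 0.1425
  γ=atan2(-0.1785,0.0866)=-1.1191;  ψ=arccos(0.7181)=0.7697;  θ1=γ+ψ≈-0.3494
φ2=120.0° → target in arm frame (-0.0115, -0.0666)
  e−x'=0.1615;  (l²−L²−(e−x')²−y'²−z²)/2L = 0.0301
  θ2 = atan2(B,A) + arccos(C/0.2407) = 0.6102
φ3=240.0° → target in arm frame (-0.0519, 0.0433)
  e−x'=0.2019;  (l²−L²−(e−x')²−y'²−z²)/2L = -0.0304
  θ3 = atan2(B,A) + arccos(C/0.2695) = 0.9600

θ₁ = -0.3494, θ₂ = 0.6102, θ₃ = 0.9600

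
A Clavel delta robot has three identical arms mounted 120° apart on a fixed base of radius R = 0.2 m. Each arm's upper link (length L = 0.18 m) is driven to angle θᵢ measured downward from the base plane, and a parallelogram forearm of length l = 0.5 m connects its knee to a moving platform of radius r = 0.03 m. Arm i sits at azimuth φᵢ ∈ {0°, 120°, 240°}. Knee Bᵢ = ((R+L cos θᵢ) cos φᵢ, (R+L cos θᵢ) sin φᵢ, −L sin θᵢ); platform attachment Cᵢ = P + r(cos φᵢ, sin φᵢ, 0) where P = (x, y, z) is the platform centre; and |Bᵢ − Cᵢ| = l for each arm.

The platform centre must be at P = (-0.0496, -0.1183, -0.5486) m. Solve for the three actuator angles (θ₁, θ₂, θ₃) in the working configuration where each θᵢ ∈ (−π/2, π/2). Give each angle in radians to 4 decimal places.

rotate P by −φ1: (-0.0496, -0.1183, -0.5486)
  A cos θ + B sin θ = C:  0.2196·cos θ + -0.5486·sin θ = -0.4044
  γ=atan2(-0.5486,0.2196)=-1.1900;  ψ=arccos(-0.6843)=2.3245;  θ1=γ+ψ≈1.1345
rotate P by −φ2: (-0.0777, 0.1021, -0.5486)
  e−x'=0.2477;  (l²−L²−(e−x')²−y'²−z²)/2L = -0.4309
  θ2 = atan2(B,A) + arccos(C/0.6019) = 1.2219
φ3=240.0° → target in arm frame (0.1273, 0.0162)
  A=0.0427, B=-0.5486, C=(l²−L²−A²−y'²−z²)/(2L)=-0.2374
  γ=atan2(-0.5486,0.0427)=-1.4930;  ψ=arccos(-0.4314)=2.0168;  θ3=γ+ψ≈0.5238

θ₁ = 1.1345, θ₂ = 1.2219, θ₃ = 0.5238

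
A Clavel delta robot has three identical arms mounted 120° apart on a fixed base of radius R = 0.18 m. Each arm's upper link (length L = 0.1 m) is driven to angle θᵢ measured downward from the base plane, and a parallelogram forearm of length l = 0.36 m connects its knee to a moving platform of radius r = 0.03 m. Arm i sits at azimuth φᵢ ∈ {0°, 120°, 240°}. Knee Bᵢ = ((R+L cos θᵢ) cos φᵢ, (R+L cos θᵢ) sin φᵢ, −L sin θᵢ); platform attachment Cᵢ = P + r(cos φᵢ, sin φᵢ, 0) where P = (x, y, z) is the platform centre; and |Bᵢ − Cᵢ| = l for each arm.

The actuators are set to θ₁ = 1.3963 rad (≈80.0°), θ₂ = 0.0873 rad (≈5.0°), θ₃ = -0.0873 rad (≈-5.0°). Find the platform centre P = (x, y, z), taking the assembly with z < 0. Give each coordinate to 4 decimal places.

(-0.1390, -0.0116, -0.2872)

arm 1 at φ=0.0°: e+L cos θ1 = 0.1674;  centre 1 = (0.1674, 0.0000, -0.0985)
φ2=120.0°: virtual centre (-0.1248, 0.2162, -0.0087), radius l
arm 3 at φ=240.0°: e+L cos θ3 = 0.2496;  centre 3 = (-0.1248, -0.2162, 0.0087)
subtract pairs → two planes through P
plane₁₂: -0.5843x+0.4324y+0.1795z = 0.0247
Cramer: x(z) = -0.0422+0.3371z;  y(z) = 0.0000+0.0403z
into |P−centre ₁|² = l²: 1.1152z² + 0.0557z + -0.0760 = 0;  Δ = 0.3420;  z = -0.2872 or 0.2372 → z<0 root = -0.2872
x = -0.1390, y = -0.0116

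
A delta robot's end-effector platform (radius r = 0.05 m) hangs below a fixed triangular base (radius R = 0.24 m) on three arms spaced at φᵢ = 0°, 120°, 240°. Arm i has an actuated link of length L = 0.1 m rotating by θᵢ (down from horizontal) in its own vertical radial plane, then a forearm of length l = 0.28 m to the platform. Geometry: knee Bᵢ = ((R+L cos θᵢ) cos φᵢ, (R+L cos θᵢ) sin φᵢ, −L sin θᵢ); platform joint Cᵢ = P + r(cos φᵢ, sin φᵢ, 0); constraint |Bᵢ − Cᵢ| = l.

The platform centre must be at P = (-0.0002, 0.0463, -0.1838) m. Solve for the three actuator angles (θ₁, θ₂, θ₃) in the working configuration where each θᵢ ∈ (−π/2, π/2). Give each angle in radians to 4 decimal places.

φ1=0.0° → target in arm frame (-0.0002, 0.0463)
  A=0.1902, B=-0.1838, C=(l²−L²−A²−y'²−z²)/(2L)=-0.0185
  γ=atan2(-0.1838,0.1902)=-0.7683;  ψ=arccos(-0.0700)=1.6408;  θ1=γ+ψ≈0.8726
φ2=120.0° → target in arm frame (0.0402, -0.0230)
  e−x'=0.1498;  (l²−L²−(e−x')²−y'²−z²)/2L = 0.0582
  θ2 = atan2(B,A) + arccos(C/0.2371) = 0.4357
φ3=240.0° → target in arm frame (-0.0400, -0.0233)
  A cos θ + B sin θ = C:  0.2300·cos θ + -0.1838·sin θ = -0.0941
  θ3 = atan2(B,A) + arccos(C/0.2944) = 1.2220

θ₁ = 0.8726, θ₂ = 0.4357, θ₃ = 1.2220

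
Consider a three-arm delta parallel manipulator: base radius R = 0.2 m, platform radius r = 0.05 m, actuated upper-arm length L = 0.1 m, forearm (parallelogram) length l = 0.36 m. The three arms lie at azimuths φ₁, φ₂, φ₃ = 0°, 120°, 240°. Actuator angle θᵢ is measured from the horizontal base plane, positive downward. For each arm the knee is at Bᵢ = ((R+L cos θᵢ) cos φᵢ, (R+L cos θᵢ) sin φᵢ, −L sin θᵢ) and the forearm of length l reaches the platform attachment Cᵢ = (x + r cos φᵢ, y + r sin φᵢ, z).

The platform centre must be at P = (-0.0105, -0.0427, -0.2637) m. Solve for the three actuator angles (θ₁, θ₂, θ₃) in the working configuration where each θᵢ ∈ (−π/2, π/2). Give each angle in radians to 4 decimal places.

φ1=0.0° → target in arm frame (-0.0105, -0.0427)
  A=0.1605, B=-0.2637, C=(l²−L²−A²−y'²−z²)/(2L)=0.1124
  θ1 = atan2(B,A) + arccos(C/0.3087) = 0.1741
arm 2 (φ=120.0°): x'=-0.0317, y'=0.0304
  e−x'=0.1817;  (l²−L²−(e−x')²−y'²−z²)/2L = 0.0805
  γ=atan2(-0.2637,0.1817)=-0.9674;  ψ=arccos(0.2515)=1.3165;  θ2=γ+ψ≈0.3492
arm 3 (φ=240.0°): x'=0.0422, y'=0.0123
  A=0.1078, B=-0.2637, C=(l²−L²−A²−y'²−z²)/(2L)=0.1915
  √(A²+B²)=0.2849;  θ3 = -1.1828+0.8336 ≈ -0.3492

θ₁ = 0.1741, θ₂ = 0.3492, θ₃ = -0.3492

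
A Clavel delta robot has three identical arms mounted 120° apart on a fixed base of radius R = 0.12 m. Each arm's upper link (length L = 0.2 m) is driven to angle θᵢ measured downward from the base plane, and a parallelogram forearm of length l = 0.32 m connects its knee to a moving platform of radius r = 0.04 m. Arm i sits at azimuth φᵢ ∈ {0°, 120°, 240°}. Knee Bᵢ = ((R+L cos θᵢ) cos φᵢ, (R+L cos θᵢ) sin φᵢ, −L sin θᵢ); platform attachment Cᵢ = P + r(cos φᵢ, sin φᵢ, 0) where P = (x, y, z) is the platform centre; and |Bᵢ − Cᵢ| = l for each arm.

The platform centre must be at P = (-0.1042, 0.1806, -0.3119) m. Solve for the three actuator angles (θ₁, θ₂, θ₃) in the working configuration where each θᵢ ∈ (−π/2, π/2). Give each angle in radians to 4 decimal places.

θ₁ = 1.3089, θ₂ = -0.0001, θ₃ = 1.3092

arm 1 (φ=0.0°): x'=-0.1042, y'=0.1806
  A cos θ + B sin θ = C:  0.1842·cos θ + -0.3119·sin θ = -0.2536
  θ1 = atan2(B,A) + arccos(C/0.3622) = 1.3089
φ2=120.0° → target in arm frame (0.2085, -0.0001)
  A cos θ + B sin θ = C:  -0.1285·cos θ + -0.3119·sin θ = -0.1285
  γ=atan2(-0.3119,-0.1285)=-1.9616;  ψ=arccos(-0.3809)=1.9616;  θ2=γ+ψ≈-0.0001
arm 3 (φ=240.0°): x'=-0.1043, y'=-0.1805
  A=0.1843, B=-0.3119, C=(l²−L²−A²−y'²−z²)/(2L)=-0.2536
  √(A²+B²)=0.3623;  θ3 = -1.0371+2.3462 ≈ 1.3092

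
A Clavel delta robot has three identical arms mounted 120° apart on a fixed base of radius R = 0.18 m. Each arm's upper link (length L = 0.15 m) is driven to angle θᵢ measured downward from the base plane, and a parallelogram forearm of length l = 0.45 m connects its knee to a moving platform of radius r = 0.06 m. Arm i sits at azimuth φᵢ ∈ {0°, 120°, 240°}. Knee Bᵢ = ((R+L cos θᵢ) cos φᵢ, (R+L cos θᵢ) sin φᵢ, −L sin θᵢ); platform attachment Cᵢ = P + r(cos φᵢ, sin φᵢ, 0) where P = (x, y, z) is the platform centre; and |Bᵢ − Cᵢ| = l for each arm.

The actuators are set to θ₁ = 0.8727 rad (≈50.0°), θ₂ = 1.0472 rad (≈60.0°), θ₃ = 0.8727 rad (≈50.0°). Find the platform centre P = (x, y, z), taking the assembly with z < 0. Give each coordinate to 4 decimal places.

(0.0170, -0.0295, -0.5172)

arm 1 at φ=0.0°: ρ1 = 0.2164;  O1 = (0.2164, 0.0000, -0.1149)
arm 2 at φ=120.0°: ρ2 = 0.1950;  O2 = (-0.0975, 0.1689, -0.1299)
arm 3 at φ=240.0°: ρ3 = 0.2164;  O3 = (-0.1082, -0.1874, -0.1149)
eliminate P² terms by subtracting sphere 1 from 2 and 3
plane₁₂: -0.6278x+0.3377y+-0.0300z = -0.0051
det = 0.4546;  x = 0.0042+-0.0247z,  y = -0.0073+0.0428z
into |P−O₁|² = l²: 1.0024z² + 0.2397z + -0.1442 = 0;  Δ = 0.6358;  z = -0.5172 or 0.2781 → z<0 root = -0.5172
x = 0.0170, y = -0.0295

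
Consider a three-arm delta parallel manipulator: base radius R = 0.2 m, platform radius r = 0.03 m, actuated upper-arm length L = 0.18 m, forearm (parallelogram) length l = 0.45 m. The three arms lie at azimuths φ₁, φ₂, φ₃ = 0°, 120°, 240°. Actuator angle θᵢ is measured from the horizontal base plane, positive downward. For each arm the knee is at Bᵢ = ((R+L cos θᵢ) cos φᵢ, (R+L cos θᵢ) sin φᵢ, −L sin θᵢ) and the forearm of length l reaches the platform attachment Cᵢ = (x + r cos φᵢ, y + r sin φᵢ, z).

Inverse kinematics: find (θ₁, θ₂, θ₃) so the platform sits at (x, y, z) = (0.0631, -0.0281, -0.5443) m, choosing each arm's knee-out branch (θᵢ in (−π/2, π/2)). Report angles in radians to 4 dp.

φ1=0.0° → target in arm frame (0.0631, -0.0281)
  A=0.1069, B=-0.5443, C=(l²−L²−A²−y'²−z²)/(2L)=-0.3844
  √(A²+B²)=0.5547;  θ1 = -1.3769+2.3364 ≈ 0.9595
arm 2 (φ=120.0°): x'=-0.0559, y'=-0.0406
  e−x'=0.2259;  (l²−L²−(e−x')²−y'²−z²)/2L = -0.4968
  γ=atan2(-0.5443,0.2259)=-1.1774;  ψ=arccos(-0.8430)=2.5736;  θ2=γ+ψ≈1.3961
φ3=240.0° → target in arm frame (-0.0072, 0.0687)
  A=0.1772, B=-0.5443, C=(l²−L²−A²−y'²−z²)/(2L)=-0.4508
  θ3 = atan2(B,A) + arccos(C/0.5724) = 1.2215

θ₁ = 0.9595, θ₂ = 1.3961, θ₃ = 1.2215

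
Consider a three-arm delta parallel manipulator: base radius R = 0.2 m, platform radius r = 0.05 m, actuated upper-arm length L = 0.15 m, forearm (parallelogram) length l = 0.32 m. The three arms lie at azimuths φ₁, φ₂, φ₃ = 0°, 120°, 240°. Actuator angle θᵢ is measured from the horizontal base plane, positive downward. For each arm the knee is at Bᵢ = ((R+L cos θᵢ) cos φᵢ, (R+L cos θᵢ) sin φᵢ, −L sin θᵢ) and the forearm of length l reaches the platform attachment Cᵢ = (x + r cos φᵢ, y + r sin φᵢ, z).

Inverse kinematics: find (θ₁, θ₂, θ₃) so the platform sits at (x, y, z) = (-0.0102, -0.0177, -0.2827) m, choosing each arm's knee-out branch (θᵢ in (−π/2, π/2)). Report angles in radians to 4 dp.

rotate P by −φ1: (-0.0102, -0.0177, -0.2827)
  A cos θ + B sin θ = C:  0.1602·cos θ + -0.2827·sin θ = -0.0867
  √(A²+B²)=0.3249;  θ1 = -1.0552+1.8407 ≈ 0.7855
φ2=120.0° → target in arm frame (-0.0102, 0.0177)
  e−x'=0.1602;  (l²−L²−(e−x')²−y'²−z²)/2L = -0.0867
  √(A²+B²)=0.3250;  θ2 = -1.0552+1.8408 ≈ 0.7857
rotate P by −φ3: (0.0204, 0.0000, -0.2827)
  A=0.1296, B=-0.2827, C=(l²−L²−A²−y'²−z²)/(2L)=-0.0560
  θ3 = atan2(B,A) + arccos(C/0.3110) = 0.6109

θ₁ = 0.7855, θ₂ = 0.7857, θ₃ = 0.6109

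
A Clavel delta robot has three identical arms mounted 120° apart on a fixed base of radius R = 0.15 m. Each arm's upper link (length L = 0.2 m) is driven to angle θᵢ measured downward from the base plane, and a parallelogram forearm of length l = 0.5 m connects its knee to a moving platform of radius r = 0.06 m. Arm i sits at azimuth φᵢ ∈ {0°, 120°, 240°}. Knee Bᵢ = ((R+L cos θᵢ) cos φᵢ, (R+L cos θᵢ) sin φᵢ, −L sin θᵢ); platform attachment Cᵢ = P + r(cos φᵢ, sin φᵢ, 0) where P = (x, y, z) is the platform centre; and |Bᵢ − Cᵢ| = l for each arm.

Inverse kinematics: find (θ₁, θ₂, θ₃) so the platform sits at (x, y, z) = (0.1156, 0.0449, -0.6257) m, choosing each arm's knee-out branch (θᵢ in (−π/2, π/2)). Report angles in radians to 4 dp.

θ₁ = 0.7851, θ₂ = 1.1342, θ₃ = 1.3087

rotate P by −φ1: (0.1156, 0.0449, -0.6257)
  A=-0.0256, B=-0.6257, C=(l²−L²−A²−y'²−z²)/(2L)=-0.4604
  √(A²+B²)=0.6262;  θ1 = -1.6117+2.3968 ≈ 0.7851
arm 2 (φ=120.0°): x'=-0.0189, y'=-0.1226
  A=0.1089, B=-0.6257, C=(l²−L²−A²−y'²−z²)/(2L)=-0.5210
  √(A²+B²)=0.6351;  θ2 = -1.3985+2.5327 ≈ 1.1342
arm 3 (φ=240.0°): x'=-0.0967, y'=0.0777
  A cos θ + B sin θ = C:  0.1867·cos θ + -0.6257·sin θ = -0.5560
  γ=atan2(-0.6257,0.1867)=-1.2808;  ψ=arccos(-0.8514)=2.5895;  θ3=γ+ψ≈1.3087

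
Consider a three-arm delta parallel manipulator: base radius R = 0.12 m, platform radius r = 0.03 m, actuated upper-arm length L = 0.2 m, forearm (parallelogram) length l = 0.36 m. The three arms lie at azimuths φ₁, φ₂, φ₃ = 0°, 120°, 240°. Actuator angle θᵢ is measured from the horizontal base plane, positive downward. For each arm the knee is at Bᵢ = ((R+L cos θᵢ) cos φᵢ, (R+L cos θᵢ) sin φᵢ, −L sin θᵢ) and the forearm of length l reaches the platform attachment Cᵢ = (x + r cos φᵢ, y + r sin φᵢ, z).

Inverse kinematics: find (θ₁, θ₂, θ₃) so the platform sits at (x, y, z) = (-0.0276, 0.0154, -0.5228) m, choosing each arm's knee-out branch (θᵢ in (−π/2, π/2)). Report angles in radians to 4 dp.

θ₁ = 1.3964, θ₂ = 1.2220, θ₃ = 1.3091

rotate P by −φ1: (-0.0276, 0.0154, -0.5228)
  e−x'=0.1176;  (l²−L²−(e−x')²−y'²−z²)/2L = -0.4945
  √(A²+B²)=0.5359;  θ1 = -1.3495+2.7459 ≈ 1.3964
arm 2 (φ=120.0°): x'=0.0271, y'=0.0162
  A=0.0629, B=-0.5228, C=(l²−L²−A²−y'²−z²)/(2L)=-0.4698
  γ=atan2(-0.5228,0.0629)=-1.4511;  ψ=arccos(-0.8923)=2.6731;  θ2=γ+ψ≈1.2220
arm 3 (φ=240.0°): x'=0.0005, y'=-0.0316
  A cos θ + B sin θ = C:  0.0895·cos θ + -0.5228·sin θ = -0.4818
  γ=atan2(-0.5228,0.0895)=-1.4012;  ψ=arccos(-0.9084)=2.7103;  θ3=γ+ψ≈1.3091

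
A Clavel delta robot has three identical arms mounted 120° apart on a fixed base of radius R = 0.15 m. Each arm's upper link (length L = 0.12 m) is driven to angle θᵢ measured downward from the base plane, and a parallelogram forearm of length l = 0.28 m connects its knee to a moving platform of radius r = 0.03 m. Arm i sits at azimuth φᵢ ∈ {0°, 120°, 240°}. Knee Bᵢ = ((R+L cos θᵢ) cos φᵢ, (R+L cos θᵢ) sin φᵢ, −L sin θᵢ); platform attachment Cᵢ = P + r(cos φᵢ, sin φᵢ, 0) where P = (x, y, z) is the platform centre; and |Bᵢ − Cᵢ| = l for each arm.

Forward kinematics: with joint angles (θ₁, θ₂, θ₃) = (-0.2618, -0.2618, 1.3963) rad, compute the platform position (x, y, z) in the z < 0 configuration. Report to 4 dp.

(0.0680, 0.1179, -0.1595)

φ1=0.0°: virtual centre (0.2359, 0.0000, 0.0311), radius l
arm 2 at φ=120.0°: ρ2 = 0.2359;  O2 = (-0.1180, 0.2043, 0.0311)
arm 3 at φ=240.0°: ρ3 = 0.1408;  O3 = (-0.0704, -0.1220, -0.1182)
|O₂|²−|O₁|² = 0.0000;  |O₃|²−|O₁|² = -0.0228
linear system: -0.7077x+0.4086y = 0.0000−0.0000z; -0.6127x+-0.2439y = -0.0228−-0.2985z
Cramer: x(z) = 0.0220-0.2883z;  y(z) = 0.0382-0.4994z
into |P−O₁|² = l²: 1.3325z² + 0.0231z + -0.0302 = 0;  Δ = 0.1617;  z = -0.1595 or 0.1422 → z<0 root = -0.1595
x = 0.0680, y = 0.1179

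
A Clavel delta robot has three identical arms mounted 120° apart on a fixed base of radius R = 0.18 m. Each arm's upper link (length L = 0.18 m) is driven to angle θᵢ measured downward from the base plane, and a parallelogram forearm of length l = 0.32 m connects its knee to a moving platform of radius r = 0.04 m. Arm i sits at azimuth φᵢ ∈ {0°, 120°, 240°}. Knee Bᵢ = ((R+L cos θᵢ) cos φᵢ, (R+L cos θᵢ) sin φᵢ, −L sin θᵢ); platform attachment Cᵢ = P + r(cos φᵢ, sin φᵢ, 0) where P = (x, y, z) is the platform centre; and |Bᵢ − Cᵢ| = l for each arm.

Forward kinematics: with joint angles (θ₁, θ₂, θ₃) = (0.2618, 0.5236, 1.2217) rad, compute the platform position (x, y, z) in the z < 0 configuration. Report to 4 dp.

O1 = (0.3139·cos0.0°, 0.3139·sin0.0°, -0.0466) = (0.3139, 0.0000, -0.0466)
O2 = (0.2959·cos120.0°, 0.2959·sin120.0°, -0.0900) = (-0.1479, 0.2562, -0.0900)
φ3=240.0°: virtual centre (-0.1008, -0.1746, -0.1691), radius l
eliminate P² terms by subtracting sphere 1 from 2 and 3
plane₁₂: -0.9236x+0.5125y+-0.0868z = -0.0050
det = 0.7475;  x = 0.0239+-0.2086z,  y = 0.0333+-0.2065z
into |P−O₁|² = l²: 1.0862z² + 0.2004z + -0.0150 = 0;  Δ = 0.1055;  z = -0.2418 or 0.0573 → z<0 root = -0.2418
x = 0.0744, y = 0.0832

(0.0744, 0.0832, -0.2418)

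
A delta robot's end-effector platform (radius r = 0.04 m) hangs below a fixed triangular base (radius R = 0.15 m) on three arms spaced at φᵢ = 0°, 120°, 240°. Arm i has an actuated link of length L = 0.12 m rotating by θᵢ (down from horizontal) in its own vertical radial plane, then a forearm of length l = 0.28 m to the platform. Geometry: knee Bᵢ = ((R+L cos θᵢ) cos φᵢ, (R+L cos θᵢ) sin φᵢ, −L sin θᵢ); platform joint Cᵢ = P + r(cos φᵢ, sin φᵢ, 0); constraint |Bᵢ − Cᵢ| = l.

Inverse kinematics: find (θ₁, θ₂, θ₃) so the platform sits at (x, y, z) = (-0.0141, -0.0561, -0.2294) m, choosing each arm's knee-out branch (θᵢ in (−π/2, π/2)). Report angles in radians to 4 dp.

φ1=0.0° → target in arm frame (-0.0141, -0.0561)
  A cos θ + B sin θ = C:  0.1241·cos θ + -0.2294·sin θ = -0.0299
  γ=atan2(-0.2294,0.1241)=-1.0749;  ψ=arccos(-0.1146)=1.6856;  θ1=γ+ψ≈0.6107
rotate P by −φ2: (-0.0415, 0.0403, -0.2294)
  e−x'=0.1515;  (l²−L²−(e−x')²−y'²−z²)/2L = -0.0550
  θ2 = atan2(B,A) + arccos(C/0.2749) = 0.7853
arm 3 (φ=240.0°): x'=0.0556, y'=0.0158
  A=0.0544, B=-0.2294, C=(l²−L²−A²−y'²−z²)/(2L)=0.0340
  √(A²+B²)=0.2358;  θ3 = -1.3381+1.4259 ≈ 0.0878

θ₁ = 0.6107, θ₂ = 0.7853, θ₃ = 0.0878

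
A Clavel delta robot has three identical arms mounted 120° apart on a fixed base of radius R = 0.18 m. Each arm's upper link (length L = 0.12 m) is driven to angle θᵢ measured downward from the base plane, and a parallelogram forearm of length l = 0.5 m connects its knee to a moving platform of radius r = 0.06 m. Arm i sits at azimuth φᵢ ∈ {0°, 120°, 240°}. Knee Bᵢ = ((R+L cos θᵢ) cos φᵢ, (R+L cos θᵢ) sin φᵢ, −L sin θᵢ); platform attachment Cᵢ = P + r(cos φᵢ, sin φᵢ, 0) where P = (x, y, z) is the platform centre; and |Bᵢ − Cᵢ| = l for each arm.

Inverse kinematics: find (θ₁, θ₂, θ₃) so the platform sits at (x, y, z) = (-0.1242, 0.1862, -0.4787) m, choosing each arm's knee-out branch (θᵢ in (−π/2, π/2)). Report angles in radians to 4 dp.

θ₁ = 1.2211, θ₂ = -0.1748, θ₃ = 1.1340

arm 1 (φ=0.0°): x'=-0.1242, y'=0.1862
  A=0.2442, B=-0.4787, C=(l²−L²−A²−y'²−z²)/(2L)=-0.3661
  √(A²+B²)=0.5374;  θ1 = -1.0991+2.3202 ≈ 1.2211
rotate P by −φ2: (0.2234, 0.0145, -0.4787)
  A=-0.1034, B=-0.4787, C=(l²−L²−A²−y'²−z²)/(2L)=-0.0185
  θ2 = atan2(B,A) + arccos(C/0.4897) = -0.1748
arm 3 (φ=240.0°): x'=-0.0992, y'=-0.2007
  A=0.2192, B=-0.4787, C=(l²−L²−A²−y'²−z²)/(2L)=-0.3410
  θ3 = atan2(B,A) + arccos(C/0.5265) = 1.1340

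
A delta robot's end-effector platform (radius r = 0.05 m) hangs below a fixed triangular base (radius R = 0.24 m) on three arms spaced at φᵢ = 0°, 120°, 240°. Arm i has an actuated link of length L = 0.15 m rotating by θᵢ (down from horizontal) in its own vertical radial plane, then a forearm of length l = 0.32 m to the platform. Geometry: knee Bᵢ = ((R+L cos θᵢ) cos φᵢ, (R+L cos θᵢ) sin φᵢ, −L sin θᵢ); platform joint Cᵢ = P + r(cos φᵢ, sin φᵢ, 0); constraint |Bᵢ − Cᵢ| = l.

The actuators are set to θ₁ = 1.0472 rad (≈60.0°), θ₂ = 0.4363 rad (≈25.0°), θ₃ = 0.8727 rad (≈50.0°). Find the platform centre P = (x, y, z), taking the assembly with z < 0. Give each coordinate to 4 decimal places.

S1 = (0.2650·cos0.0°, 0.2650·sin0.0°, -0.1299) = (0.2650, 0.0000, -0.1299)
S2 = (0.3259·cos120.0°, 0.3259·sin120.0°, -0.0634) = (-0.1630, 0.2823, -0.0634)
S3 = (0.2864·cos240.0°, 0.2864·sin240.0°, -0.1149) = (-0.1432, -0.2480, -0.1149)
|S₂|²−|S₁|² = 0.0232;  |S₃|²−|S₁|² = 0.0081
[-0.8559 0.5646 0.1330]·P = 0.0232;  [-0.8164 -0.4961 0.0300]·P = 0.0081
det = 0.8855;  x = -0.0182+0.0936z,  y = 0.0135+-0.0937z
into |P−S₁|² = l²: 1.0175z² + 0.2042z + -0.0052 = 0;  Δ = 0.0627;  z = -0.2234 or 0.0227 → z<0 root = -0.2234
x = -0.0391, y = 0.0344

(-0.0391, 0.0344, -0.2234)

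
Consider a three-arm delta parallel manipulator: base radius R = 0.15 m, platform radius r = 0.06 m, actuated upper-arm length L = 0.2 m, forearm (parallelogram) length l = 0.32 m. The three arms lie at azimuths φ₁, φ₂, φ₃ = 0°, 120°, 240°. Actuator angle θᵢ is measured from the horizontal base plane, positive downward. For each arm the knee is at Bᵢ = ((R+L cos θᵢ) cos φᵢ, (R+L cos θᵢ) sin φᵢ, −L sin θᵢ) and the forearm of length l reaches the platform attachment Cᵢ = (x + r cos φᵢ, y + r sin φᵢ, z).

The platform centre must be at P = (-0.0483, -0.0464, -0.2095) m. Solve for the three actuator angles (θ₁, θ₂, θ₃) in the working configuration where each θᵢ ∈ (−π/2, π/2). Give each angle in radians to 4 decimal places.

φ1=0.0° → target in arm frame (-0.0483, -0.0464)
  e−x'=0.1383;  (l²−L²−(e−x')²−y'²−z²)/2L = -0.0069
  √(A²+B²)=0.2510;  θ1 = -0.9873+1.5984 ≈ 0.6111
rotate P by −φ2: (-0.0160, 0.0650, -0.2095)
  A=0.1060, B=-0.2095, C=(l²−L²−A²−y'²−z²)/(2L)=0.0076
  γ=atan2(-0.2095,0.1060)=-1.1023;  ψ=arccos(0.0323)=1.5384;  θ2=γ+ψ≈0.4362
φ3=240.0° → target in arm frame (0.0643, -0.0186)
  A cos θ + B sin θ = C:  0.0257·cos θ + -0.2095·sin θ = 0.0438
  θ3 = atan2(B,A) + arccos(C/0.2111) = -0.0869

θ₁ = 0.6111, θ₂ = 0.4362, θ₃ = -0.0869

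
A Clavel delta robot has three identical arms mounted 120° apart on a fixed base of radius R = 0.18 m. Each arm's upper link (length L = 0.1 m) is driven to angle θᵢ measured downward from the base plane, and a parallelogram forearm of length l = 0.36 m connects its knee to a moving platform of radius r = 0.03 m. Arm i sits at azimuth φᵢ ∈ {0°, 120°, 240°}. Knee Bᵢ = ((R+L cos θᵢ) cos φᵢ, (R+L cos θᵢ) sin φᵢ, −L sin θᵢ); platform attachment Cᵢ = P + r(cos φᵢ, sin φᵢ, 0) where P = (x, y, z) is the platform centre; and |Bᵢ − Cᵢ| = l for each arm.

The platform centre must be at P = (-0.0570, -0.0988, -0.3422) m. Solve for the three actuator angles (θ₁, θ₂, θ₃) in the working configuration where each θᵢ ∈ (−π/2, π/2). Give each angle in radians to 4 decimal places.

θ₁ = 1.2211, θ₂ = 1.2214, θ₃ = 0.0871

rotate P by −φ1: (-0.0570, -0.0988, -0.3422)
  e−x'=0.2070;  (l²−L²−(e−x')²−y'²−z²)/2L = -0.2506
  θ1 = atan2(B,A) + arccos(C/0.3999) = 1.2211
φ2=120.0° → target in arm frame (-0.0571, 0.0988)
  e−x'=0.2071;  (l²−L²−(e−x')²−y'²−z²)/2L = -0.2507
  γ=atan2(-0.3422,0.2071)=-1.0266;  ψ=arccos(-0.6267)=2.2481;  θ2=γ+ψ≈1.2214
φ3=240.0° → target in arm frame (0.1141, 0.0000)
  A=0.0359, B=-0.3422, C=(l²−L²−A²−y'²−z²)/(2L)=0.0060
  θ3 = atan2(B,A) + arccos(C/0.3441) = 0.0871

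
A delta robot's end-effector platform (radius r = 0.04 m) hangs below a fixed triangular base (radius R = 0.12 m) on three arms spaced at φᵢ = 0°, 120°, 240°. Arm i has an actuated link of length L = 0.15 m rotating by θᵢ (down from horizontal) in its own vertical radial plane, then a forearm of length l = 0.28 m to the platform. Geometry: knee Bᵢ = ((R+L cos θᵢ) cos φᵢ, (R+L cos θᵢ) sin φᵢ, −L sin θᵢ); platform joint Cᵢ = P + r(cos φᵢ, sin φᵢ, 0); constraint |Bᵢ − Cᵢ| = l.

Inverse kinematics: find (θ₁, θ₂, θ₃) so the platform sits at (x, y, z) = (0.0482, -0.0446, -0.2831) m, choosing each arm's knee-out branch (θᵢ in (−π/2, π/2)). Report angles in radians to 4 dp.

arm 1 (φ=0.0°): x'=0.0482, y'=-0.0446
  A cos θ + B sin θ = C:  0.0318·cos θ + -0.2831·sin θ = -0.0908
  γ=atan2(-0.2831,0.0318)=-1.4589;  ψ=arccos(-0.3188)=1.8953;  θ1=γ+ψ≈0.4363
rotate P by −φ2: (-0.0627, -0.0194, -0.2831)
  e−x'=0.1427;  (l²−L²−(e−x')²−y'²−z²)/2L = -0.1500
  √(A²+B²)=0.3170;  θ2 = -1.1038+2.0636 ≈ 0.9597
φ3=240.0° → target in arm frame (0.0145, 0.0640)
  A cos θ + B sin θ = C:  0.0655·cos θ + -0.2831·sin θ = -0.1088
  √(A²+B²)=0.2906;  θ3 = -1.3435+1.9545 ≈ 0.6110

θ₁ = 0.4363, θ₂ = 0.9597, θ₃ = 0.6110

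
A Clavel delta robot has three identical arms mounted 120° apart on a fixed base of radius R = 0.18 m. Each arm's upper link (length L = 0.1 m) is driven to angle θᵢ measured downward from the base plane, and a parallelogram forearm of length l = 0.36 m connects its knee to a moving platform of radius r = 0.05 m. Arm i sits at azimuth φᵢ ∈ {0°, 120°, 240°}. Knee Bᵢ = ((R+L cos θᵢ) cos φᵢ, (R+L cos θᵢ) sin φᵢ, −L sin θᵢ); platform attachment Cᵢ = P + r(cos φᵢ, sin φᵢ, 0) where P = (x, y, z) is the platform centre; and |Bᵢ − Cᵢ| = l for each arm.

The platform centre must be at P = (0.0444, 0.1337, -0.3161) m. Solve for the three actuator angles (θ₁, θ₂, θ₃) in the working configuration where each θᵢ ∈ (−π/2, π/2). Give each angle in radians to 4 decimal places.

θ₁ = 0.3489, θ₂ = 0.0003, θ₃ = 1.3961

φ1=0.0° → target in arm frame (0.0444, 0.1337)
  A cos θ + B sin θ = C:  0.0856·cos θ + -0.3161·sin θ = -0.0276
  γ=atan2(-0.3161,0.0856)=-1.3063;  ψ=arccos(-0.0843)=1.6552;  θ1=γ+ψ≈0.3489
rotate P by −φ2: (0.0936, -0.1053, -0.3161)
  A cos θ + B sin θ = C:  0.0364·cos θ + -0.3161·sin θ = 0.0363
  √(A²+B²)=0.3182;  θ2 = -1.4561+1.4564 ≈ 0.0003
arm 3 (φ=240.0°): x'=-0.1380, y'=-0.0284
  e−x'=0.2680;  (l²−L²−(e−x')²−y'²−z²)/2L = -0.2647
  θ3 = atan2(B,A) + arccos(C/0.4144) = 1.3961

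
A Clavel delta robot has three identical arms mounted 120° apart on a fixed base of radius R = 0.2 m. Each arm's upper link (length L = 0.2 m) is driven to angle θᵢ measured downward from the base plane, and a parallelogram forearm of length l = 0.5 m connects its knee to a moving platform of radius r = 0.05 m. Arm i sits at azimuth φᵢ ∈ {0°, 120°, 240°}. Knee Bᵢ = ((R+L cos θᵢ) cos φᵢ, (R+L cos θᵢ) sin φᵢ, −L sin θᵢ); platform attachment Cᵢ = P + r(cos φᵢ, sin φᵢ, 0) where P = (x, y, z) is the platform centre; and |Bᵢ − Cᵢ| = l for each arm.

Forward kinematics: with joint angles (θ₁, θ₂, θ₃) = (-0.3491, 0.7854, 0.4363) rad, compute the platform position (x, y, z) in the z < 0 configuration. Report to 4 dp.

(0.1546, -0.0583, -0.3931)

arm 1 at φ=0.0°: e+L cos θ1 = 0.3379;  centre 1 = (0.3379, 0.0000, 0.0684)
centre 2 = (0.2914·cos120.0°, 0.2914·sin120.0°, -0.1414) = (-0.1457, 0.2524, -0.1414)
φ3=240.0°: virtual centre (-0.1656, -0.2869, -0.0845), radius l
eliminate P² terms by subtracting sphere 1 from 2 and 3
linear system: -0.9673x+0.5048y = -0.0140−-0.4197z; -1.0071x+-0.5738y = -0.0020−-0.3059z
Cramer: x(z) = 0.0085-0.3716z;  y(z) = -0.0114+0.1193z
sphere 1 gives Az²+Bz+C=0 with A=1.1523, B=0.1053, C=-0.1366;  B²−4AC=0.6409;  roots -0.3931, 0.3017;  negative root z = -0.3931
x = 0.1546, y = -0.0583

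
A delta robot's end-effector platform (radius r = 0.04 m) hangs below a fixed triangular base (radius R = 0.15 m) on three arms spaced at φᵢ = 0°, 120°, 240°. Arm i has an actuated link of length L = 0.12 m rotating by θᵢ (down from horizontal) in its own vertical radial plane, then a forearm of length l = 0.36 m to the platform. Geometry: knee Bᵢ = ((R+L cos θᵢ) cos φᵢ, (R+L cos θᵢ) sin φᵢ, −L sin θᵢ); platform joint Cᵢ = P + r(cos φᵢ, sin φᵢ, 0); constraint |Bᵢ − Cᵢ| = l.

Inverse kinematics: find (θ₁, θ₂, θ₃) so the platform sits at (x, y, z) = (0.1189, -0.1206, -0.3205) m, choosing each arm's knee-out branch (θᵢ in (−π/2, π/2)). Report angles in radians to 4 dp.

θ₁ = 0.0001, θ₂ = 1.3965, θ₃ = 0.4368

arm 1 (φ=0.0°): x'=0.1189, y'=-0.1206
  A=-0.0089, B=-0.3205, C=(l²−L²−A²−y'²−z²)/(2L)=-0.0089
  γ=atan2(-0.3205,-0.0089)=-1.5986;  ψ=arccos(-0.0279)=1.5987;  θ1=γ+ψ≈0.0001
arm 2 (φ=120.0°): x'=-0.1639, y'=-0.0427
  A=0.2739, B=-0.3205, C=(l²−L²−A²−y'²−z²)/(2L)=-0.2682
  θ2 = atan2(B,A) + arccos(C/0.4216) = 1.3965
arm 3 (φ=240.0°): x'=0.0450, y'=0.1633
  A=0.0650, B=-0.3205, C=(l²−L²−A²−y'²−z²)/(2L)=-0.0767
  θ3 = atan2(B,A) + arccos(C/0.3270) = 0.4368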